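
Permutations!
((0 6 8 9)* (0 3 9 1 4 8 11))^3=(11)(3 9)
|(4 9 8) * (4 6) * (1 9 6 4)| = |(1 9 8 4 6)| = 5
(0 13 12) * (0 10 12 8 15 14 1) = (0 13 8 15 14 1)(10 12) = [13, 0, 2, 3, 4, 5, 6, 7, 15, 9, 12, 11, 10, 8, 1, 14]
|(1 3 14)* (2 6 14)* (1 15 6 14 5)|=|(1 3 2 14 15 6 5)|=7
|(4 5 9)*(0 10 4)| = 5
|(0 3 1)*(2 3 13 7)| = 6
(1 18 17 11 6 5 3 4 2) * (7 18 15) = (1 15 7 18 17 11 6 5 3 4 2) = [0, 15, 1, 4, 2, 3, 5, 18, 8, 9, 10, 6, 12, 13, 14, 7, 16, 11, 17]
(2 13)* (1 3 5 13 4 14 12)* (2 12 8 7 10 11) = (1 3 5 13 12)(2 4 14 8 7 10 11) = [0, 3, 4, 5, 14, 13, 6, 10, 7, 9, 11, 2, 1, 12, 8]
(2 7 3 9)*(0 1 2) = (0 1 2 7 3 9) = [1, 2, 7, 9, 4, 5, 6, 3, 8, 0]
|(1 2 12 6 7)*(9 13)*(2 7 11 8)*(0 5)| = 10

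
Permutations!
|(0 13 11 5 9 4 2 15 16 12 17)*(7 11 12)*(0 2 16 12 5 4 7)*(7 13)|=|(0 7 11 4 16)(2 15 12 17)(5 9 13)|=60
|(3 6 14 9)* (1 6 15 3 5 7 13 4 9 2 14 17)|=30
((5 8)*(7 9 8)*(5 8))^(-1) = (5 9 7)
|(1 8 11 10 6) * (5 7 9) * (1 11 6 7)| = |(1 8 6 11 10 7 9 5)| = 8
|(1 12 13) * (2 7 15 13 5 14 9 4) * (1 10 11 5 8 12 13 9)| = 30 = |(1 13 10 11 5 14)(2 7 15 9 4)(8 12)|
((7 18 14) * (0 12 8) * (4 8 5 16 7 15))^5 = ((0 12 5 16 7 18 14 15 4 8))^5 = (0 18)(4 16)(5 15)(7 8)(12 14)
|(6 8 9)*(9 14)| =|(6 8 14 9)| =4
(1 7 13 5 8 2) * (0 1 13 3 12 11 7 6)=(0 1 6)(2 13 5 8)(3 12 11 7)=[1, 6, 13, 12, 4, 8, 0, 3, 2, 9, 10, 7, 11, 5]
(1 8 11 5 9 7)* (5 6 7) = (1 8 11 6 7)(5 9) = [0, 8, 2, 3, 4, 9, 7, 1, 11, 5, 10, 6]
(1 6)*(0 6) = (0 6 1) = [6, 0, 2, 3, 4, 5, 1]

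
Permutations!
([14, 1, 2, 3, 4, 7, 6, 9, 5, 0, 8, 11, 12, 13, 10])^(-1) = (0 9 7 5 8 10 14)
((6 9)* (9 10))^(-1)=((6 10 9))^(-1)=(6 9 10)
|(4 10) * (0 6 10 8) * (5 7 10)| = 7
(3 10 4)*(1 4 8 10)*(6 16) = (1 4 3)(6 16)(8 10) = [0, 4, 2, 1, 3, 5, 16, 7, 10, 9, 8, 11, 12, 13, 14, 15, 6]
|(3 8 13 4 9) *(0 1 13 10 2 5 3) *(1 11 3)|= 11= |(0 11 3 8 10 2 5 1 13 4 9)|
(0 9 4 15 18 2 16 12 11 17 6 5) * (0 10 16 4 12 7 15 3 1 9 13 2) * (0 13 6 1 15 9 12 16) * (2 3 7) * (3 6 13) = (0 13 6 5 10)(1 12 11 17)(2 4 7 9 16)(3 15 18) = [13, 12, 4, 15, 7, 10, 5, 9, 8, 16, 0, 17, 11, 6, 14, 18, 2, 1, 3]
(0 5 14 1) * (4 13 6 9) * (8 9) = [5, 0, 2, 3, 13, 14, 8, 7, 9, 4, 10, 11, 12, 6, 1] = (0 5 14 1)(4 13 6 8 9)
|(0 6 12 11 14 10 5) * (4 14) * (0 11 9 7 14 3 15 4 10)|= 6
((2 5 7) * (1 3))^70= ((1 3)(2 5 7))^70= (2 5 7)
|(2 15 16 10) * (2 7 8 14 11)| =8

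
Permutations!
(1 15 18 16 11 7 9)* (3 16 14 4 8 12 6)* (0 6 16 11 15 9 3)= (0 6)(1 9)(3 11 7)(4 8 12 16 15 18 14)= [6, 9, 2, 11, 8, 5, 0, 3, 12, 1, 10, 7, 16, 13, 4, 18, 15, 17, 14]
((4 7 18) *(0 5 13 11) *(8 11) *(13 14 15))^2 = ((0 5 14 15 13 8 11)(4 7 18))^2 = (0 14 13 11 5 15 8)(4 18 7)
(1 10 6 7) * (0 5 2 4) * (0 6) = (0 5 2 4 6 7 1 10) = [5, 10, 4, 3, 6, 2, 7, 1, 8, 9, 0]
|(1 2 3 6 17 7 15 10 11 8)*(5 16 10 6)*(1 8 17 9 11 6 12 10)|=40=|(1 2 3 5 16)(6 9 11 17 7 15 12 10)|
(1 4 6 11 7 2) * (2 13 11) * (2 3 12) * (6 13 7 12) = (1 4 13 11 12 2)(3 6) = [0, 4, 1, 6, 13, 5, 3, 7, 8, 9, 10, 12, 2, 11]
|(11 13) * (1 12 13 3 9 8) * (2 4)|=|(1 12 13 11 3 9 8)(2 4)|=14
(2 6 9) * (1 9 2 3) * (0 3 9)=(9)(0 3 1)(2 6)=[3, 0, 6, 1, 4, 5, 2, 7, 8, 9]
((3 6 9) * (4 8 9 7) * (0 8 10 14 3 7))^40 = ((0 8 9 7 4 10 14 3 6))^40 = (0 4 6 7 3 9 14 8 10)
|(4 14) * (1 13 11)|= 6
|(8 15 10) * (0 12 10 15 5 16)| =6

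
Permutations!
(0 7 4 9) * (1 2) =(0 7 4 9)(1 2) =[7, 2, 1, 3, 9, 5, 6, 4, 8, 0]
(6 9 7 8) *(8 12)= (6 9 7 12 8)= [0, 1, 2, 3, 4, 5, 9, 12, 6, 7, 10, 11, 8]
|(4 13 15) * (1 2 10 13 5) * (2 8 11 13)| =|(1 8 11 13 15 4 5)(2 10)| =14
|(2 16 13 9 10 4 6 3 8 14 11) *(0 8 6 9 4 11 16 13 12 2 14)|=|(0 8)(2 13 4 9 10 11 14 16 12)(3 6)|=18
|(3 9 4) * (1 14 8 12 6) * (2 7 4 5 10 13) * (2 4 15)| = 30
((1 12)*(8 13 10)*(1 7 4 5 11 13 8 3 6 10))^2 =((1 12 7 4 5 11 13)(3 6 10))^2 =(1 7 5 13 12 4 11)(3 10 6)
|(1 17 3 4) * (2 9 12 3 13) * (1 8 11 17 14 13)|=11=|(1 14 13 2 9 12 3 4 8 11 17)|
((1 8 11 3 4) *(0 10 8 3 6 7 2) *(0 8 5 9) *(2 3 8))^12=((0 10 5 9)(1 8 11 6 7 3 4))^12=(1 3 6 8 4 7 11)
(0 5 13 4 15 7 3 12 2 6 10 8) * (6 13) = (0 5 6 10 8)(2 13 4 15 7 3 12) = [5, 1, 13, 12, 15, 6, 10, 3, 0, 9, 8, 11, 2, 4, 14, 7]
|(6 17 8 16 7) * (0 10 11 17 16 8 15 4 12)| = 21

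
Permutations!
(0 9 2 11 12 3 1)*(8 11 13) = (0 9 2 13 8 11 12 3 1) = [9, 0, 13, 1, 4, 5, 6, 7, 11, 2, 10, 12, 3, 8]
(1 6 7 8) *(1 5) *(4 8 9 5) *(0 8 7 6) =(0 8 4 7 9 5 1) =[8, 0, 2, 3, 7, 1, 6, 9, 4, 5]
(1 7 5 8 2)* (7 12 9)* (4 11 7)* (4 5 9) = (1 12 4 11 7 9 5 8 2) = [0, 12, 1, 3, 11, 8, 6, 9, 2, 5, 10, 7, 4]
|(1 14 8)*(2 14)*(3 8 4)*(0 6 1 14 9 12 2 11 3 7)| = 9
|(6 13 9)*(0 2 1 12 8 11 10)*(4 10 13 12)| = 30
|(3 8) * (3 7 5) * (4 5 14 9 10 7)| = |(3 8 4 5)(7 14 9 10)| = 4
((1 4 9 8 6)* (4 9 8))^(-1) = ((1 9 4 8 6))^(-1) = (1 6 8 4 9)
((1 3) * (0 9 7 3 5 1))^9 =(0 9 7 3)(1 5)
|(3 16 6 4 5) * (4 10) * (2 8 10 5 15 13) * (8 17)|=28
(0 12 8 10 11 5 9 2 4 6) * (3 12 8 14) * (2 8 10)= (0 10 11 5 9 8 2 4 6)(3 12 14)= [10, 1, 4, 12, 6, 9, 0, 7, 2, 8, 11, 5, 14, 13, 3]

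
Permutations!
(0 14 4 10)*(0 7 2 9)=(0 14 4 10 7 2 9)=[14, 1, 9, 3, 10, 5, 6, 2, 8, 0, 7, 11, 12, 13, 4]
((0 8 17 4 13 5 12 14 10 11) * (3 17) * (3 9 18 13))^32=((0 8 9 18 13 5 12 14 10 11)(3 17 4))^32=(0 9 13 12 10)(3 4 17)(5 14 11 8 18)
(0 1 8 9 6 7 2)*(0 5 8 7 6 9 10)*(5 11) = (0 1 7 2 11 5 8 10) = [1, 7, 11, 3, 4, 8, 6, 2, 10, 9, 0, 5]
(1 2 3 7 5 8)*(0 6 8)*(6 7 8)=(0 7 5)(1 2 3 8)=[7, 2, 3, 8, 4, 0, 6, 5, 1]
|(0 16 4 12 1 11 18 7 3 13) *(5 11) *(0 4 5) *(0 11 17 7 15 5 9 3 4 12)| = 14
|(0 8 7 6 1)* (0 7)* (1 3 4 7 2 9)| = |(0 8)(1 2 9)(3 4 7 6)| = 12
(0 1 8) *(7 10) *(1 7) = (0 7 10 1 8) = [7, 8, 2, 3, 4, 5, 6, 10, 0, 9, 1]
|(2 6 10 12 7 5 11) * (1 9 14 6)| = 10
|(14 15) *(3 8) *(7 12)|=|(3 8)(7 12)(14 15)|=2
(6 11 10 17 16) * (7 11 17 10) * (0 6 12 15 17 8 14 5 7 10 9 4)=(0 6 8 14 5 7 11 10 9 4)(12 15 17 16)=[6, 1, 2, 3, 0, 7, 8, 11, 14, 4, 9, 10, 15, 13, 5, 17, 12, 16]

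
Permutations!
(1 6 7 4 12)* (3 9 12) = (1 6 7 4 3 9 12) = [0, 6, 2, 9, 3, 5, 7, 4, 8, 12, 10, 11, 1]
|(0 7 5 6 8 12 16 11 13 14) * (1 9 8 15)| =13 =|(0 7 5 6 15 1 9 8 12 16 11 13 14)|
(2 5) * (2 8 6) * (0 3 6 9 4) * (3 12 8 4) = (0 12 8 9 3 6 2 5 4) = [12, 1, 5, 6, 0, 4, 2, 7, 9, 3, 10, 11, 8]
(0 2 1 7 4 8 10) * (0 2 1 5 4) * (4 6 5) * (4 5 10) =(0 1 7)(2 5 6 10)(4 8) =[1, 7, 5, 3, 8, 6, 10, 0, 4, 9, 2]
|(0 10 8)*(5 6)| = |(0 10 8)(5 6)| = 6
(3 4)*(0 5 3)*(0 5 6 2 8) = [6, 1, 8, 4, 5, 3, 2, 7, 0] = (0 6 2 8)(3 4 5)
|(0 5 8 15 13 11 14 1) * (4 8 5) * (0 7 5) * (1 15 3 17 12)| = |(0 4 8 3 17 12 1 7 5)(11 14 15 13)| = 36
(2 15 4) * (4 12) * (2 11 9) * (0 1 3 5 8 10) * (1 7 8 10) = (0 7 8 1 3 5 10)(2 15 12 4 11 9) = [7, 3, 15, 5, 11, 10, 6, 8, 1, 2, 0, 9, 4, 13, 14, 12]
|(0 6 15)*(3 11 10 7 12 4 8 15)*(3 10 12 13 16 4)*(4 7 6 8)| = |(0 8 15)(3 11 12)(6 10)(7 13 16)| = 6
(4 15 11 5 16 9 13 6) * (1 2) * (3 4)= [0, 2, 1, 4, 15, 16, 3, 7, 8, 13, 10, 5, 12, 6, 14, 11, 9]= (1 2)(3 4 15 11 5 16 9 13 6)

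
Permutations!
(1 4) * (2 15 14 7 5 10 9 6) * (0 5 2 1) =(0 5 10 9 6 1 4)(2 15 14 7) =[5, 4, 15, 3, 0, 10, 1, 2, 8, 6, 9, 11, 12, 13, 7, 14]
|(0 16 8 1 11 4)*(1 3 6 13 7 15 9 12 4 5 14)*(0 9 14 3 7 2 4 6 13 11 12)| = 16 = |(0 16 8 7 15 14 1 12 6 11 5 3 13 2 4 9)|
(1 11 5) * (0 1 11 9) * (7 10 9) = [1, 7, 2, 3, 4, 11, 6, 10, 8, 0, 9, 5] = (0 1 7 10 9)(5 11)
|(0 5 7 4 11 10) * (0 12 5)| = 6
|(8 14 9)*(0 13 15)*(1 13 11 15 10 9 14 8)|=12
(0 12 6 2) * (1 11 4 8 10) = (0 12 6 2)(1 11 4 8 10) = [12, 11, 0, 3, 8, 5, 2, 7, 10, 9, 1, 4, 6]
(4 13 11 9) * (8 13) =(4 8 13 11 9) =[0, 1, 2, 3, 8, 5, 6, 7, 13, 4, 10, 9, 12, 11]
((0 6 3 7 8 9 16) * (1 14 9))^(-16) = ((0 6 3 7 8 1 14 9 16))^(-16) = (0 3 8 14 16 6 7 1 9)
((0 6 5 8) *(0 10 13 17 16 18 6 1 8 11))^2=(0 8 13 16 6 11 1 10 17 18 5)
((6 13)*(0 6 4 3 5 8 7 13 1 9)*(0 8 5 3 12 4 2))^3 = ((0 6 1 9 8 7 13 2)(4 12))^3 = (0 9 13 6 8 2 1 7)(4 12)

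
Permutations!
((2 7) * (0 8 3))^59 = (0 3 8)(2 7) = ((0 8 3)(2 7))^59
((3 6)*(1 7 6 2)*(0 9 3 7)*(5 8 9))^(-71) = (0 1 2 3 9 8 5)(6 7)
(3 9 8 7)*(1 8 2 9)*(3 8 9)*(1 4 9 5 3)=[0, 5, 1, 4, 9, 3, 6, 8, 7, 2]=(1 5 3 4 9 2)(7 8)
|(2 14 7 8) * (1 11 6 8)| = |(1 11 6 8 2 14 7)| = 7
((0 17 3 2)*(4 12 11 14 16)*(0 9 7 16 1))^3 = (0 2 16 11)(1 3 7 12)(4 14 17 9) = ((0 17 3 2 9 7 16 4 12 11 14 1))^3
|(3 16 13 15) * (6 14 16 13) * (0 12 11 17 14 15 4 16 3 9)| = 12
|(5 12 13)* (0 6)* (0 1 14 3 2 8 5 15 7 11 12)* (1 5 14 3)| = 15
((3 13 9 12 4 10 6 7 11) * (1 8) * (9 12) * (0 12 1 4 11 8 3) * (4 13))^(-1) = ((0 12 11)(1 3 4 10 6 7 8 13))^(-1) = (0 11 12)(1 13 8 7 6 10 4 3)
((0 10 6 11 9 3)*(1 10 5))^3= ((0 5 1 10 6 11 9 3))^3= (0 10 9 5 6 3 1 11)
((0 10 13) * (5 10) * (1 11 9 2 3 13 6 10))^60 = ((0 5 1 11 9 2 3 13)(6 10))^60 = (0 9)(1 3)(2 5)(11 13)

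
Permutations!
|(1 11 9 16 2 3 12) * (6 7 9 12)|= 6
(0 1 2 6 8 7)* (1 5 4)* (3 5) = (0 3 5 4 1 2 6 8 7) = [3, 2, 6, 5, 1, 4, 8, 0, 7]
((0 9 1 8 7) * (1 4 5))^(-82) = (0 4 1 7 9 5 8) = ((0 9 4 5 1 8 7))^(-82)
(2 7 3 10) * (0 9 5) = (0 9 5)(2 7 3 10) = [9, 1, 7, 10, 4, 0, 6, 3, 8, 5, 2]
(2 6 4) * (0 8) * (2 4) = (0 8)(2 6) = [8, 1, 6, 3, 4, 5, 2, 7, 0]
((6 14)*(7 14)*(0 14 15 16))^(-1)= (0 16 15 7 6 14)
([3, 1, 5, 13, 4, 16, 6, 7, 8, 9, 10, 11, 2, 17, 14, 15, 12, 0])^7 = (0 17 13 3)(2 12 16 5)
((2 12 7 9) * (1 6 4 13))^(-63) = (1 6 4 13)(2 12 7 9)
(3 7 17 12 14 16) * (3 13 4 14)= (3 7 17 12)(4 14 16 13)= [0, 1, 2, 7, 14, 5, 6, 17, 8, 9, 10, 11, 3, 4, 16, 15, 13, 12]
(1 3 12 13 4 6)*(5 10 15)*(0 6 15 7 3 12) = (0 6 1 12 13 4 15 5 10 7 3) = [6, 12, 2, 0, 15, 10, 1, 3, 8, 9, 7, 11, 13, 4, 14, 5]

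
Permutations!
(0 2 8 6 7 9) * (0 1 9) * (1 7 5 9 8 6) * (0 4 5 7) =(0 2 6 7 4 5 9)(1 8) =[2, 8, 6, 3, 5, 9, 7, 4, 1, 0]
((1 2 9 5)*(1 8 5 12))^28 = (12)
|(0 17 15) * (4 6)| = 6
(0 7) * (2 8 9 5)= (0 7)(2 8 9 5)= [7, 1, 8, 3, 4, 2, 6, 0, 9, 5]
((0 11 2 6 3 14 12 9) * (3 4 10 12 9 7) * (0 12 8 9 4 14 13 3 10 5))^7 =(14)(3 13)(7 8 12 10 9)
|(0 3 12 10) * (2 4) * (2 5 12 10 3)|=|(0 2 4 5 12 3 10)|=7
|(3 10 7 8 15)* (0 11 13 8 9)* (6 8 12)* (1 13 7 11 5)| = 13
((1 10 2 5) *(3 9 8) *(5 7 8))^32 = (10)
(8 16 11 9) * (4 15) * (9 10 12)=(4 15)(8 16 11 10 12 9)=[0, 1, 2, 3, 15, 5, 6, 7, 16, 8, 12, 10, 9, 13, 14, 4, 11]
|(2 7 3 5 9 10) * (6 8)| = 6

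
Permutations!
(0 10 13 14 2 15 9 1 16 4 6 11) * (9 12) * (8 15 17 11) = (0 10 13 14 2 17 11)(1 16 4 6 8 15 12 9) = [10, 16, 17, 3, 6, 5, 8, 7, 15, 1, 13, 0, 9, 14, 2, 12, 4, 11]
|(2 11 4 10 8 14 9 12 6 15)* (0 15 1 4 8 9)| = 6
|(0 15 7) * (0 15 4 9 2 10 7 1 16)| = |(0 4 9 2 10 7 15 1 16)| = 9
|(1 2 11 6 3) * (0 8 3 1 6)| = |(0 8 3 6 1 2 11)| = 7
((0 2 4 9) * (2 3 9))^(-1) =(0 9 3)(2 4)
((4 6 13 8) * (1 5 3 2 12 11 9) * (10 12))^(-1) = ((1 5 3 2 10 12 11 9)(4 6 13 8))^(-1) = (1 9 11 12 10 2 3 5)(4 8 13 6)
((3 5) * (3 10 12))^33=(3 5 10 12)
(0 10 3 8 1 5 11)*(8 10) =(0 8 1 5 11)(3 10) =[8, 5, 2, 10, 4, 11, 6, 7, 1, 9, 3, 0]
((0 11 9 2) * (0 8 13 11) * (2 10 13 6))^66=(9 13)(10 11)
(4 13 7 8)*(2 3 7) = (2 3 7 8 4 13) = [0, 1, 3, 7, 13, 5, 6, 8, 4, 9, 10, 11, 12, 2]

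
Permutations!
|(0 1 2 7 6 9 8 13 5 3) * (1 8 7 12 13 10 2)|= |(0 8 10 2 12 13 5 3)(6 9 7)|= 24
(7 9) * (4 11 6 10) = (4 11 6 10)(7 9) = [0, 1, 2, 3, 11, 5, 10, 9, 8, 7, 4, 6]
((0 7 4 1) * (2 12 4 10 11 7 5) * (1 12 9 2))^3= (2 9)(4 12)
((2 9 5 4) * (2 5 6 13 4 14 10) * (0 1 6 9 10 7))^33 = ((0 1 6 13 4 5 14 7)(2 10))^33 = (0 1 6 13 4 5 14 7)(2 10)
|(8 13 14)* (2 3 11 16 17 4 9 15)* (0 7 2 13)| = |(0 7 2 3 11 16 17 4 9 15 13 14 8)| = 13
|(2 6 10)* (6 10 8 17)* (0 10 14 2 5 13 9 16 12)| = 42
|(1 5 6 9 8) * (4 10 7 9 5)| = 6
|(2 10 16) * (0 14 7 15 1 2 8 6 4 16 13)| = |(0 14 7 15 1 2 10 13)(4 16 8 6)| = 8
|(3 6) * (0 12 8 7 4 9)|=|(0 12 8 7 4 9)(3 6)|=6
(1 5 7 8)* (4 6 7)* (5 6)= (1 6 7 8)(4 5)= [0, 6, 2, 3, 5, 4, 7, 8, 1]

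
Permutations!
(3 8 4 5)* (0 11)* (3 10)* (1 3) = (0 11)(1 3 8 4 5 10) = [11, 3, 2, 8, 5, 10, 6, 7, 4, 9, 1, 0]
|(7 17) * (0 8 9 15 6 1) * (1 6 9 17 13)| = |(0 8 17 7 13 1)(9 15)| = 6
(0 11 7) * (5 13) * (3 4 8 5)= (0 11 7)(3 4 8 5 13)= [11, 1, 2, 4, 8, 13, 6, 0, 5, 9, 10, 7, 12, 3]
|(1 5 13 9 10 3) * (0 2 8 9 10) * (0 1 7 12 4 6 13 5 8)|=|(0 2)(1 8 9)(3 7 12 4 6 13 10)|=42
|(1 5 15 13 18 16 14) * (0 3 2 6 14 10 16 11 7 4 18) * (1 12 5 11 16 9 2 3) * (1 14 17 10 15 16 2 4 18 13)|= |(0 14 12 5 16 15 1 11 7 18 2 6 17 10 9 4 13)|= 17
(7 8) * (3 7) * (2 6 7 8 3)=[0, 1, 6, 8, 4, 5, 7, 3, 2]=(2 6 7 3 8)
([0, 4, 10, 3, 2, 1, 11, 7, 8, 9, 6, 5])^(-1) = (1 5 11 6 10 2 4)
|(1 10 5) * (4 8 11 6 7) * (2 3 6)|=21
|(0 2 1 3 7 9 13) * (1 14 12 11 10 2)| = 30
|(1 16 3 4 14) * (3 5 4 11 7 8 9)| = 5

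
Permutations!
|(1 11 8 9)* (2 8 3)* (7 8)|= |(1 11 3 2 7 8 9)|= 7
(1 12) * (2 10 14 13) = (1 12)(2 10 14 13) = [0, 12, 10, 3, 4, 5, 6, 7, 8, 9, 14, 11, 1, 2, 13]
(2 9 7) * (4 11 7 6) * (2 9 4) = (2 4 11 7 9 6) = [0, 1, 4, 3, 11, 5, 2, 9, 8, 6, 10, 7]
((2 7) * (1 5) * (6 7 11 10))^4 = (2 7 6 10 11)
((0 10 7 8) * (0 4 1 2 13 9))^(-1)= (0 9 13 2 1 4 8 7 10)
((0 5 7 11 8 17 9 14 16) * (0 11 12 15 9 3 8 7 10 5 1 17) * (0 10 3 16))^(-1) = (0 14 9 15 12 7 11 16 17 1)(3 5 10 8)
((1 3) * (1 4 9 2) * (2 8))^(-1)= ((1 3 4 9 8 2))^(-1)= (1 2 8 9 4 3)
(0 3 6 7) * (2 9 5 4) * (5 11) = [3, 1, 9, 6, 2, 4, 7, 0, 8, 11, 10, 5] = (0 3 6 7)(2 9 11 5 4)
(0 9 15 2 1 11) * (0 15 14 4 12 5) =(0 9 14 4 12 5)(1 11 15 2) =[9, 11, 1, 3, 12, 0, 6, 7, 8, 14, 10, 15, 5, 13, 4, 2]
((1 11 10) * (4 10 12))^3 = ((1 11 12 4 10))^3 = (1 4 11 10 12)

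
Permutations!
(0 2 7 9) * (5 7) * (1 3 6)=(0 2 5 7 9)(1 3 6)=[2, 3, 5, 6, 4, 7, 1, 9, 8, 0]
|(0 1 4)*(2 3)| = |(0 1 4)(2 3)| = 6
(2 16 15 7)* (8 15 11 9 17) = [0, 1, 16, 3, 4, 5, 6, 2, 15, 17, 10, 9, 12, 13, 14, 7, 11, 8] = (2 16 11 9 17 8 15 7)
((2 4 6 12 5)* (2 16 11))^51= (2 6 5 11 4 12 16)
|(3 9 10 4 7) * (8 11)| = 10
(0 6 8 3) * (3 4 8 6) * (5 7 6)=(0 3)(4 8)(5 7 6)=[3, 1, 2, 0, 8, 7, 5, 6, 4]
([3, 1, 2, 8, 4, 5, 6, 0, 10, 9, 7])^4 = (0 7 10 8 3)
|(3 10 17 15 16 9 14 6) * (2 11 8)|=24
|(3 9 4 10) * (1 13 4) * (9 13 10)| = |(1 10 3 13 4 9)| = 6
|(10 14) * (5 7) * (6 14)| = 6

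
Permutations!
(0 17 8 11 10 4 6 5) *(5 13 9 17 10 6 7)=(0 10 4 7 5)(6 13 9 17 8 11)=[10, 1, 2, 3, 7, 0, 13, 5, 11, 17, 4, 6, 12, 9, 14, 15, 16, 8]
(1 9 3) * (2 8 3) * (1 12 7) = [0, 9, 8, 12, 4, 5, 6, 1, 3, 2, 10, 11, 7] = (1 9 2 8 3 12 7)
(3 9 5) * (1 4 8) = (1 4 8)(3 9 5) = [0, 4, 2, 9, 8, 3, 6, 7, 1, 5]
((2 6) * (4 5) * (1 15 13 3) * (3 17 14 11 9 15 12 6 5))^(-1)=((1 12 6 2 5 4 3)(9 15 13 17 14 11))^(-1)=(1 3 4 5 2 6 12)(9 11 14 17 13 15)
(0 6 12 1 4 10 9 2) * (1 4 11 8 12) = (0 6 1 11 8 12 4 10 9 2) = [6, 11, 0, 3, 10, 5, 1, 7, 12, 2, 9, 8, 4]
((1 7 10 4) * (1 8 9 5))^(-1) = ((1 7 10 4 8 9 5))^(-1) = (1 5 9 8 4 10 7)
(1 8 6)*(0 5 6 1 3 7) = [5, 8, 2, 7, 4, 6, 3, 0, 1] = (0 5 6 3 7)(1 8)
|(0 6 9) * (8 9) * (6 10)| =5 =|(0 10 6 8 9)|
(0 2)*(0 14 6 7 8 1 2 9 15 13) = [9, 2, 14, 3, 4, 5, 7, 8, 1, 15, 10, 11, 12, 0, 6, 13] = (0 9 15 13)(1 2 14 6 7 8)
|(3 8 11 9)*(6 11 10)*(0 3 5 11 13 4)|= 21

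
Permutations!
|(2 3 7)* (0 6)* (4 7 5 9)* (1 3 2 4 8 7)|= |(0 6)(1 3 5 9 8 7 4)|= 14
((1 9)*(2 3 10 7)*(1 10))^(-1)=(1 3 2 7 10 9)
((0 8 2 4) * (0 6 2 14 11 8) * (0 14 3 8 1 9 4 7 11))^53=(0 14)(1 2 9 7 4 11 6)(3 8)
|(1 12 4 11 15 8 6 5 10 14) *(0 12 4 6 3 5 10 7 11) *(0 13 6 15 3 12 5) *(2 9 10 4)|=|(0 5 7 11 3)(1 2 9 10 14)(4 13 6)(8 12 15)|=15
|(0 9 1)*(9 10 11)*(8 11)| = 6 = |(0 10 8 11 9 1)|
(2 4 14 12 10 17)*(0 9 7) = (0 9 7)(2 4 14 12 10 17) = [9, 1, 4, 3, 14, 5, 6, 0, 8, 7, 17, 11, 10, 13, 12, 15, 16, 2]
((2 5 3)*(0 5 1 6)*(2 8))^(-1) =(0 6 1 2 8 3 5)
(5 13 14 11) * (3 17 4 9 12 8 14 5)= [0, 1, 2, 17, 9, 13, 6, 7, 14, 12, 10, 3, 8, 5, 11, 15, 16, 4]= (3 17 4 9 12 8 14 11)(5 13)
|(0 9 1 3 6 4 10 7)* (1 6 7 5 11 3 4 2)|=|(0 9 6 2 1 4 10 5 11 3 7)|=11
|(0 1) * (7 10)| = 2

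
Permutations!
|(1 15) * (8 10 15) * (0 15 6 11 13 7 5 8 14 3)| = 35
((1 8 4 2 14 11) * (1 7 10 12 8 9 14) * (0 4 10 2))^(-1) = (0 4)(1 2 7 11 14 9)(8 12 10)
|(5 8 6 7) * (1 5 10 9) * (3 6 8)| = |(1 5 3 6 7 10 9)| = 7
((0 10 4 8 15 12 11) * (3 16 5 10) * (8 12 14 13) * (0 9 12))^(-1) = (0 4 10 5 16 3)(8 13 14 15)(9 11 12)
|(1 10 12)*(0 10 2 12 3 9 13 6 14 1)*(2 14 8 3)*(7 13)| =12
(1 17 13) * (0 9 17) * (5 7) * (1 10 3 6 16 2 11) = (0 9 17 13 10 3 6 16 2 11 1)(5 7) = [9, 0, 11, 6, 4, 7, 16, 5, 8, 17, 3, 1, 12, 10, 14, 15, 2, 13]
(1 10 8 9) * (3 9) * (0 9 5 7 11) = (0 9 1 10 8 3 5 7 11) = [9, 10, 2, 5, 4, 7, 6, 11, 3, 1, 8, 0]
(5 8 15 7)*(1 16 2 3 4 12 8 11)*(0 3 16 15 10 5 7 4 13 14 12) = (0 3 13 14 12 8 10 5 11 1 15 4)(2 16) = [3, 15, 16, 13, 0, 11, 6, 7, 10, 9, 5, 1, 8, 14, 12, 4, 2]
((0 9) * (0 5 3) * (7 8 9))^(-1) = (0 3 5 9 8 7)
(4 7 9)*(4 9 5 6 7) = (9)(5 6 7) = [0, 1, 2, 3, 4, 6, 7, 5, 8, 9]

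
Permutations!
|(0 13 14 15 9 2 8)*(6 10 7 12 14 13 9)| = |(0 9 2 8)(6 10 7 12 14 15)| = 12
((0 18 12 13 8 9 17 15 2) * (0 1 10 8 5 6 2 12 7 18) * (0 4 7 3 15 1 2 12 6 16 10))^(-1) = ((0 4 7 18 3 15 6 12 13 5 16 10 8 9 17 1))^(-1) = (0 1 17 9 8 10 16 5 13 12 6 15 3 18 7 4)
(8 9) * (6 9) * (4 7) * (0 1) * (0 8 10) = (0 1 8 6 9 10)(4 7) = [1, 8, 2, 3, 7, 5, 9, 4, 6, 10, 0]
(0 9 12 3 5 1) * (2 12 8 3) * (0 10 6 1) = (0 9 8 3 5)(1 10 6)(2 12) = [9, 10, 12, 5, 4, 0, 1, 7, 3, 8, 6, 11, 2]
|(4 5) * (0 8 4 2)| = 5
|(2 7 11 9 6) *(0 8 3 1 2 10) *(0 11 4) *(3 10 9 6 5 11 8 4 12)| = 20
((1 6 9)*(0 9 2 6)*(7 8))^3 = (9)(2 6)(7 8)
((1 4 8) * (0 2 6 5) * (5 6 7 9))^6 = (0 2 7 9 5) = ((0 2 7 9 5)(1 4 8))^6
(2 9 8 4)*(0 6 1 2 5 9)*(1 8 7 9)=(0 6 8 4 5 1 2)(7 9)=[6, 2, 0, 3, 5, 1, 8, 9, 4, 7]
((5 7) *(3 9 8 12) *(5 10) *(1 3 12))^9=(12)(1 3 9 8)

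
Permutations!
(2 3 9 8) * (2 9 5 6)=(2 3 5 6)(8 9)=[0, 1, 3, 5, 4, 6, 2, 7, 9, 8]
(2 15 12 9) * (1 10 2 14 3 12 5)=[0, 10, 15, 12, 4, 1, 6, 7, 8, 14, 2, 11, 9, 13, 3, 5]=(1 10 2 15 5)(3 12 9 14)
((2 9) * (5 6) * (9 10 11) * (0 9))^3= ((0 9 2 10 11)(5 6))^3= (0 10 9 11 2)(5 6)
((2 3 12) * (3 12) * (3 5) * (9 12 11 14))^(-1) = (2 12 9 14 11)(3 5)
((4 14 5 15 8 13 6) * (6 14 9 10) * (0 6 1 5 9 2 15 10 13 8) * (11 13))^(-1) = ((0 6 4 2 15)(1 5 10)(9 11 13 14))^(-1) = (0 15 2 4 6)(1 10 5)(9 14 13 11)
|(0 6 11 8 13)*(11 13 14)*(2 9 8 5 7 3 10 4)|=30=|(0 6 13)(2 9 8 14 11 5 7 3 10 4)|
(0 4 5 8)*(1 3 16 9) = (0 4 5 8)(1 3 16 9) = [4, 3, 2, 16, 5, 8, 6, 7, 0, 1, 10, 11, 12, 13, 14, 15, 9]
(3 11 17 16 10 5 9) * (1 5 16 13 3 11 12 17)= [0, 5, 2, 12, 4, 9, 6, 7, 8, 11, 16, 1, 17, 3, 14, 15, 10, 13]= (1 5 9 11)(3 12 17 13)(10 16)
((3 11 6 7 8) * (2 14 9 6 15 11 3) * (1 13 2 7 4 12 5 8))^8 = ((1 13 2 14 9 6 4 12 5 8 7)(11 15))^8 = (15)(1 5 6 2 7 12 9 13 8 4 14)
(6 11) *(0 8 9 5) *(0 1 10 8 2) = [2, 10, 0, 3, 4, 1, 11, 7, 9, 5, 8, 6] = (0 2)(1 10 8 9 5)(6 11)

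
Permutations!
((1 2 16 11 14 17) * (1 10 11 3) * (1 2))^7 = (2 16 3)(10 17 14 11)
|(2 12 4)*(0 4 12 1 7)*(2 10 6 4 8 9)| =6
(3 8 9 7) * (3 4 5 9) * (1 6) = (1 6)(3 8)(4 5 9 7) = [0, 6, 2, 8, 5, 9, 1, 4, 3, 7]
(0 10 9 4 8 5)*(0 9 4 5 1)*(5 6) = (0 10 4 8 1)(5 9 6) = [10, 0, 2, 3, 8, 9, 5, 7, 1, 6, 4]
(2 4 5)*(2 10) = (2 4 5 10) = [0, 1, 4, 3, 5, 10, 6, 7, 8, 9, 2]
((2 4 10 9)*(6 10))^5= ((2 4 6 10 9))^5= (10)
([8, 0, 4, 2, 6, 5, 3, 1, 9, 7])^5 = [0, 1, 4, 2, 6, 5, 3, 7, 8, 9]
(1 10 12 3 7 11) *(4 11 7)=[0, 10, 2, 4, 11, 5, 6, 7, 8, 9, 12, 1, 3]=(1 10 12 3 4 11)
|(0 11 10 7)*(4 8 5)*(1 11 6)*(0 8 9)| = 10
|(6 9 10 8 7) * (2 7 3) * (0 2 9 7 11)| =12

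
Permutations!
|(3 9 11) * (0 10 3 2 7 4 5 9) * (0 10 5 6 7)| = |(0 5 9 11 2)(3 10)(4 6 7)| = 30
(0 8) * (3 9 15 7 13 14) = (0 8)(3 9 15 7 13 14) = [8, 1, 2, 9, 4, 5, 6, 13, 0, 15, 10, 11, 12, 14, 3, 7]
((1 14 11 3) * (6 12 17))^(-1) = ((1 14 11 3)(6 12 17))^(-1) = (1 3 11 14)(6 17 12)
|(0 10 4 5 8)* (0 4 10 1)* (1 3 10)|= |(0 3 10 1)(4 5 8)|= 12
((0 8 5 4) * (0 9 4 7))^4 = ((0 8 5 7)(4 9))^4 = (9)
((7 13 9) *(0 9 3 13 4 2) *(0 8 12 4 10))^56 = ((0 9 7 10)(2 8 12 4)(3 13))^56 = (13)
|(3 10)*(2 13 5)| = 6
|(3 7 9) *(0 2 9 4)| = |(0 2 9 3 7 4)| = 6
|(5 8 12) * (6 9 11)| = 3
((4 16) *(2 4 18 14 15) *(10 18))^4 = (2 18 4 14 16 15 10)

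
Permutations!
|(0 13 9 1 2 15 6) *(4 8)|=|(0 13 9 1 2 15 6)(4 8)|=14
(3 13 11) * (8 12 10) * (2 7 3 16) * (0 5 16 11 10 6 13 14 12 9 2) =[5, 1, 7, 14, 4, 16, 13, 3, 9, 2, 8, 11, 6, 10, 12, 15, 0] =(0 5 16)(2 7 3 14 12 6 13 10 8 9)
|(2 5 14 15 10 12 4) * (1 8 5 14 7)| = |(1 8 5 7)(2 14 15 10 12 4)| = 12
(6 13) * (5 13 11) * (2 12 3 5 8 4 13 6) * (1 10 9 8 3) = [0, 10, 12, 5, 13, 6, 11, 7, 4, 8, 9, 3, 1, 2] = (1 10 9 8 4 13 2 12)(3 5 6 11)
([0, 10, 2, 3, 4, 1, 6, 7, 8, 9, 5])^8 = (1 5 10)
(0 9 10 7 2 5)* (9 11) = (0 11 9 10 7 2 5) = [11, 1, 5, 3, 4, 0, 6, 2, 8, 10, 7, 9]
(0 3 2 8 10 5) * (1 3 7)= (0 7 1 3 2 8 10 5)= [7, 3, 8, 2, 4, 0, 6, 1, 10, 9, 5]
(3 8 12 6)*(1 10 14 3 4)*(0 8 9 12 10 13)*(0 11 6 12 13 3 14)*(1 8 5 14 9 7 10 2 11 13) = (0 5 14 9 1 3 7 10)(2 11 6 4 8) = [5, 3, 11, 7, 8, 14, 4, 10, 2, 1, 0, 6, 12, 13, 9]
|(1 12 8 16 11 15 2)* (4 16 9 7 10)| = 11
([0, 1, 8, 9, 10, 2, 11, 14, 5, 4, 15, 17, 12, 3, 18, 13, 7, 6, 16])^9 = (3 10)(4 13)(7 14 18 16)(9 15)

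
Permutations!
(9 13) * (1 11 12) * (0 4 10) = (0 4 10)(1 11 12)(9 13) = [4, 11, 2, 3, 10, 5, 6, 7, 8, 13, 0, 12, 1, 9]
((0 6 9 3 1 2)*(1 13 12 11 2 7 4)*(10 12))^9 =(13)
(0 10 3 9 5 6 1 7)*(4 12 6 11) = (0 10 3 9 5 11 4 12 6 1 7) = [10, 7, 2, 9, 12, 11, 1, 0, 8, 5, 3, 4, 6]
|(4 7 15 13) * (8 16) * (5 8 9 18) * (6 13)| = |(4 7 15 6 13)(5 8 16 9 18)| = 5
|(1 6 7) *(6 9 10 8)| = |(1 9 10 8 6 7)| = 6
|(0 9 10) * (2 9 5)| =5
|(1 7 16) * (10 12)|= |(1 7 16)(10 12)|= 6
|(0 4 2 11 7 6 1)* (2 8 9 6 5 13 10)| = 6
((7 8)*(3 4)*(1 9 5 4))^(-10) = ((1 9 5 4 3)(7 8))^(-10) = (9)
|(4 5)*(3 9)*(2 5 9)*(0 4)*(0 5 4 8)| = 4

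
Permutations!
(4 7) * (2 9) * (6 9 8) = [0, 1, 8, 3, 7, 5, 9, 4, 6, 2] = (2 8 6 9)(4 7)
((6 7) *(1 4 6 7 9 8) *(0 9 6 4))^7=((0 9 8 1))^7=(0 1 8 9)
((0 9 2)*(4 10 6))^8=(0 2 9)(4 6 10)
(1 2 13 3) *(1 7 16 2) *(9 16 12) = [0, 1, 13, 7, 4, 5, 6, 12, 8, 16, 10, 11, 9, 3, 14, 15, 2] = (2 13 3 7 12 9 16)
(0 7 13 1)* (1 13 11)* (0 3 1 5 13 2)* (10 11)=(0 7 10 11 5 13 2)(1 3)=[7, 3, 0, 1, 4, 13, 6, 10, 8, 9, 11, 5, 12, 2]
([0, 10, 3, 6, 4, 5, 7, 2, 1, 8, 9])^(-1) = [0, 8, 7, 2, 4, 5, 3, 6, 9, 10, 1]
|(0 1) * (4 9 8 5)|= 4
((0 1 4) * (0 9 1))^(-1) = (1 9 4)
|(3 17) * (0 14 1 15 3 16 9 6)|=|(0 14 1 15 3 17 16 9 6)|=9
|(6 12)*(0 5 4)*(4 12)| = |(0 5 12 6 4)| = 5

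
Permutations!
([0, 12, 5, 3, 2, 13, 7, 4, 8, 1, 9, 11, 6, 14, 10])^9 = [0, 10, 7, 3, 6, 4, 1, 12, 8, 14, 13, 11, 9, 2, 5]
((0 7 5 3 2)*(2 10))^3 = (0 3)(2 5)(7 10)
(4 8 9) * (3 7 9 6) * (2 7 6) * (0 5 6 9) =(0 5 6 3 9 4 8 2 7) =[5, 1, 7, 9, 8, 6, 3, 0, 2, 4]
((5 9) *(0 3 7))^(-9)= ((0 3 7)(5 9))^(-9)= (5 9)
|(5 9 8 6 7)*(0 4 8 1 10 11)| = |(0 4 8 6 7 5 9 1 10 11)| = 10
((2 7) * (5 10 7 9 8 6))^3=(2 6 7 8 10 9 5)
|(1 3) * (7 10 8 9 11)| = 10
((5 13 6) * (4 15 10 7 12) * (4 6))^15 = (4 13 5 6 12 7 10 15)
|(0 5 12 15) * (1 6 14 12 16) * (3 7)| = |(0 5 16 1 6 14 12 15)(3 7)| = 8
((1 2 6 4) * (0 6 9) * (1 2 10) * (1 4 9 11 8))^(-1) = ((0 6 9)(1 10 4 2 11 8))^(-1) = (0 9 6)(1 8 11 2 4 10)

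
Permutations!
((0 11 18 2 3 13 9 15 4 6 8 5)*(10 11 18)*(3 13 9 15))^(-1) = (0 5 8 6 4 15 13 2 18)(3 9)(10 11) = ((0 18 2 13 15 4 6 8 5)(3 9)(10 11))^(-1)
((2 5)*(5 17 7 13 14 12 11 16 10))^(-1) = (2 5 10 16 11 12 14 13 7 17)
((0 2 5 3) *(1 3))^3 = ((0 2 5 1 3))^3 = (0 1 2 3 5)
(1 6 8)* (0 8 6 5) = (0 8 1 5) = [8, 5, 2, 3, 4, 0, 6, 7, 1]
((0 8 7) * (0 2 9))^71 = ((0 8 7 2 9))^71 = (0 8 7 2 9)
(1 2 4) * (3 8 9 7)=[0, 2, 4, 8, 1, 5, 6, 3, 9, 7]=(1 2 4)(3 8 9 7)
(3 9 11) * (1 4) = (1 4)(3 9 11) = [0, 4, 2, 9, 1, 5, 6, 7, 8, 11, 10, 3]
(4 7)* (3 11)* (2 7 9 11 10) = [0, 1, 7, 10, 9, 5, 6, 4, 8, 11, 2, 3] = (2 7 4 9 11 3 10)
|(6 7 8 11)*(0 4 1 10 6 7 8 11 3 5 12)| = 18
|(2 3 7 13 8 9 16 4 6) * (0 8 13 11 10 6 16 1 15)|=|(0 8 9 1 15)(2 3 7 11 10 6)(4 16)|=30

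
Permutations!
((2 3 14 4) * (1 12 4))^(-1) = (1 14 3 2 4 12)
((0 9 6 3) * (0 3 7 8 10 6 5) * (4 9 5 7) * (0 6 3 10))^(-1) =((0 5 6 4 9 7 8)(3 10))^(-1) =(0 8 7 9 4 6 5)(3 10)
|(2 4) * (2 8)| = 3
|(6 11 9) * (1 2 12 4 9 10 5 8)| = 10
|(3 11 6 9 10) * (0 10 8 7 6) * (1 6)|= 20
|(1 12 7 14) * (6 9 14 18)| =7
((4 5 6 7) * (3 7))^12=((3 7 4 5 6))^12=(3 4 6 7 5)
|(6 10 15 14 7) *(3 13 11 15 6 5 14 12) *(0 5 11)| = 18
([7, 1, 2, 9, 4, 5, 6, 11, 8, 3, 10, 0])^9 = (11)(3 9)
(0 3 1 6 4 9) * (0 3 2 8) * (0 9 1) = (0 2 8 9 3)(1 6 4) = [2, 6, 8, 0, 1, 5, 4, 7, 9, 3]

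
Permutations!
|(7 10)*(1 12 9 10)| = 5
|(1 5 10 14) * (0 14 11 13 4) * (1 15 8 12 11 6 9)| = |(0 14 15 8 12 11 13 4)(1 5 10 6 9)| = 40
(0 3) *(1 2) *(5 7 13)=(0 3)(1 2)(5 7 13)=[3, 2, 1, 0, 4, 7, 6, 13, 8, 9, 10, 11, 12, 5]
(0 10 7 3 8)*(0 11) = (0 10 7 3 8 11) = [10, 1, 2, 8, 4, 5, 6, 3, 11, 9, 7, 0]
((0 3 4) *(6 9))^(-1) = (0 4 3)(6 9)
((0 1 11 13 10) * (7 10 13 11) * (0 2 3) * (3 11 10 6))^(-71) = (13)(0 3 6 7 1)(2 11 10)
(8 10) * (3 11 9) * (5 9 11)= (11)(3 5 9)(8 10)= [0, 1, 2, 5, 4, 9, 6, 7, 10, 3, 8, 11]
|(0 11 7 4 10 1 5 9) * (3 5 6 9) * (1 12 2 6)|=18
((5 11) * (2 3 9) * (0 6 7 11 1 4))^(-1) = ((0 6 7 11 5 1 4)(2 3 9))^(-1) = (0 4 1 5 11 7 6)(2 9 3)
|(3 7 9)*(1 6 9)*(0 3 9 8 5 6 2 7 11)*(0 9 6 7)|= 10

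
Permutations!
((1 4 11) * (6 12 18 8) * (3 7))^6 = (6 18)(8 12)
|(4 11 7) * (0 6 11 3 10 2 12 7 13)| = 12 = |(0 6 11 13)(2 12 7 4 3 10)|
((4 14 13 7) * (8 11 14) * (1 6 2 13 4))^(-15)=(4 8 11 14)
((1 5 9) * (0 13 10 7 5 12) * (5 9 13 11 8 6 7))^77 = (0 9 8 12 7 11 1 6)(5 10 13)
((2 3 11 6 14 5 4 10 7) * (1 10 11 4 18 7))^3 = (1 10)(2 11 5)(3 6 18)(4 14 7)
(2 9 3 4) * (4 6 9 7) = [0, 1, 7, 6, 2, 5, 9, 4, 8, 3] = (2 7 4)(3 6 9)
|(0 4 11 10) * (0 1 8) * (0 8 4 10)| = |(0 10 1 4 11)| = 5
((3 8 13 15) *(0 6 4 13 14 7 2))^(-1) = ((0 6 4 13 15 3 8 14 7 2))^(-1) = (0 2 7 14 8 3 15 13 4 6)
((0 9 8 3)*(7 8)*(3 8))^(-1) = (0 3 7 9)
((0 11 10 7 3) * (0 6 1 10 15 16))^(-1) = ((0 11 15 16)(1 10 7 3 6))^(-1) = (0 16 15 11)(1 6 3 7 10)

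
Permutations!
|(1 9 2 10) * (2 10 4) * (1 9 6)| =2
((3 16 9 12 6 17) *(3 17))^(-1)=(17)(3 6 12 9 16)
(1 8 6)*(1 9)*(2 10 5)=(1 8 6 9)(2 10 5)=[0, 8, 10, 3, 4, 2, 9, 7, 6, 1, 5]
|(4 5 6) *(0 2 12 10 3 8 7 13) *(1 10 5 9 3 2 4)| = 42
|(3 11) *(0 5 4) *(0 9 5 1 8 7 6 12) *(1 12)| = 12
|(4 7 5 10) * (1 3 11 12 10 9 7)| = 6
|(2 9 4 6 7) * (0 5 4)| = 7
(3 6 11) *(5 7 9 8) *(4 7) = (3 6 11)(4 7 9 8 5) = [0, 1, 2, 6, 7, 4, 11, 9, 5, 8, 10, 3]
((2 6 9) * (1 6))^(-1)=((1 6 9 2))^(-1)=(1 2 9 6)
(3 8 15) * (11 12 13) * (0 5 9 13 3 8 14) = (0 5 9 13 11 12 3 14)(8 15) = [5, 1, 2, 14, 4, 9, 6, 7, 15, 13, 10, 12, 3, 11, 0, 8]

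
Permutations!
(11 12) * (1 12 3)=(1 12 11 3)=[0, 12, 2, 1, 4, 5, 6, 7, 8, 9, 10, 3, 11]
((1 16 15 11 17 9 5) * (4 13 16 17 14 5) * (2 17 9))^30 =(17)(1 13 11)(4 15 5)(9 16 14) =((1 9 4 13 16 15 11 14 5)(2 17))^30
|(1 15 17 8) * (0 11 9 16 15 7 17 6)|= |(0 11 9 16 15 6)(1 7 17 8)|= 12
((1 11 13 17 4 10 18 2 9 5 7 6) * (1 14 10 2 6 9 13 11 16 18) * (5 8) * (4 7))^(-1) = ((1 16 18 6 14 10)(2 13 17 7 9 8 5 4))^(-1) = (1 10 14 6 18 16)(2 4 5 8 9 7 17 13)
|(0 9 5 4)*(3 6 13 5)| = 7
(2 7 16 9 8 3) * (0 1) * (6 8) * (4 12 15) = (0 1)(2 7 16 9 6 8 3)(4 12 15) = [1, 0, 7, 2, 12, 5, 8, 16, 3, 6, 10, 11, 15, 13, 14, 4, 9]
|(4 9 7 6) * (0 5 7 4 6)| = 6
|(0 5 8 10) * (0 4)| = 5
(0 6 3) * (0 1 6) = (1 6 3) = [0, 6, 2, 1, 4, 5, 3]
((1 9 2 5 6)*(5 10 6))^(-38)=((1 9 2 10 6))^(-38)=(1 2 6 9 10)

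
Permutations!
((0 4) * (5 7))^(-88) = (7)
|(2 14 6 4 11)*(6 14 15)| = 5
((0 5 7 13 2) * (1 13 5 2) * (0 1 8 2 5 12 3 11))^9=((0 5 7 12 3 11)(1 13 8 2))^9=(0 12)(1 13 8 2)(3 5)(7 11)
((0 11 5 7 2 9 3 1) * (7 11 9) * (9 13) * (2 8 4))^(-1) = ((0 13 9 3 1)(2 7 8 4)(5 11))^(-1) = (0 1 3 9 13)(2 4 8 7)(5 11)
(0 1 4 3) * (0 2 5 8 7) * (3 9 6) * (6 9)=(9)(0 1 4 6 3 2 5 8 7)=[1, 4, 5, 2, 6, 8, 3, 0, 7, 9]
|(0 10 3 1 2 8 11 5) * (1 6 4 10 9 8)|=20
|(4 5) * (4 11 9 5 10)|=6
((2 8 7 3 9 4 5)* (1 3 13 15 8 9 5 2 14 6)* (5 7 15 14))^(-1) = ((1 3 7 13 14 6)(2 9 4)(8 15))^(-1) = (1 6 14 13 7 3)(2 4 9)(8 15)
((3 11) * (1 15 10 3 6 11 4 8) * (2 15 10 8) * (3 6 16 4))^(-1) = ((1 10 6 11 16 4 2 15 8))^(-1) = (1 8 15 2 4 16 11 6 10)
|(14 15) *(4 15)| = 3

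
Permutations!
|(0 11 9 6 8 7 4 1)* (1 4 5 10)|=|(0 11 9 6 8 7 5 10 1)|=9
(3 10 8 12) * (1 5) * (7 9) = (1 5)(3 10 8 12)(7 9) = [0, 5, 2, 10, 4, 1, 6, 9, 12, 7, 8, 11, 3]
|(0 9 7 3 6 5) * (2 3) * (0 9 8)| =|(0 8)(2 3 6 5 9 7)| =6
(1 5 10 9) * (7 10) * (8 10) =(1 5 7 8 10 9) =[0, 5, 2, 3, 4, 7, 6, 8, 10, 1, 9]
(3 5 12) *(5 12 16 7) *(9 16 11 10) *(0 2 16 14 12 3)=(0 2 16 7 5 11 10 9 14 12)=[2, 1, 16, 3, 4, 11, 6, 5, 8, 14, 9, 10, 0, 13, 12, 15, 7]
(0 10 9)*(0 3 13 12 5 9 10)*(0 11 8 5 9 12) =(0 11 8 5 12 9 3 13) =[11, 1, 2, 13, 4, 12, 6, 7, 5, 3, 10, 8, 9, 0]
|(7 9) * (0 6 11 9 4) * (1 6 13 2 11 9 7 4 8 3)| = |(0 13 2 11 7 8 3 1 6 9 4)| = 11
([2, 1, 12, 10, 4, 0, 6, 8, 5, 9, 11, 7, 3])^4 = [10, 1, 11, 8, 4, 3, 6, 2, 12, 9, 5, 0, 7]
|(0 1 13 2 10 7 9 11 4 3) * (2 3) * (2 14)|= |(0 1 13 3)(2 10 7 9 11 4 14)|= 28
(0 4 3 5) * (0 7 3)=(0 4)(3 5 7)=[4, 1, 2, 5, 0, 7, 6, 3]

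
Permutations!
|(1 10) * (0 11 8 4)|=4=|(0 11 8 4)(1 10)|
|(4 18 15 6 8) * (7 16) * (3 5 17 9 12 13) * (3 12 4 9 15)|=|(3 5 17 15 6 8 9 4 18)(7 16)(12 13)|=18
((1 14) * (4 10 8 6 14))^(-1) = ((1 4 10 8 6 14))^(-1) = (1 14 6 8 10 4)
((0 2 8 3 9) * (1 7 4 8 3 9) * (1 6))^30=(0 6 4)(1 8 2)(3 7 9)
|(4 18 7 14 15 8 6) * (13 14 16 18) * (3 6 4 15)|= 21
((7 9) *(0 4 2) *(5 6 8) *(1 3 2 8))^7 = (0 2 3 1 6 5 8 4)(7 9)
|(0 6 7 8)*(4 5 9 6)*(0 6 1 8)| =8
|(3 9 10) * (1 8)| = 6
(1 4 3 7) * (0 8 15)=(0 8 15)(1 4 3 7)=[8, 4, 2, 7, 3, 5, 6, 1, 15, 9, 10, 11, 12, 13, 14, 0]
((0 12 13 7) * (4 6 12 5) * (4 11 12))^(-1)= ((0 5 11 12 13 7)(4 6))^(-1)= (0 7 13 12 11 5)(4 6)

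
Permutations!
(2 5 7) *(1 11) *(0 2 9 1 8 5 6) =[2, 11, 6, 3, 4, 7, 0, 9, 5, 1, 10, 8] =(0 2 6)(1 11 8 5 7 9)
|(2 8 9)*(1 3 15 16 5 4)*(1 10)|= |(1 3 15 16 5 4 10)(2 8 9)|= 21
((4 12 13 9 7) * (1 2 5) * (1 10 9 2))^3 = (2 9 12 5 7 13 10 4)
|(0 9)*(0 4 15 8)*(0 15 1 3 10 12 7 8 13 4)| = |(0 9)(1 3 10 12 7 8 15 13 4)| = 18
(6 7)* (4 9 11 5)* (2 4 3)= (2 4 9 11 5 3)(6 7)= [0, 1, 4, 2, 9, 3, 7, 6, 8, 11, 10, 5]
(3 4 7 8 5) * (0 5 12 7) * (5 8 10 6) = [8, 1, 2, 4, 0, 3, 5, 10, 12, 9, 6, 11, 7] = (0 8 12 7 10 6 5 3 4)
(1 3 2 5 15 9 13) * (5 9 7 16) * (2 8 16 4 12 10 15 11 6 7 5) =(1 3 8 16 2 9 13)(4 12 10 15 5 11 6 7) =[0, 3, 9, 8, 12, 11, 7, 4, 16, 13, 15, 6, 10, 1, 14, 5, 2]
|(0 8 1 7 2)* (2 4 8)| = |(0 2)(1 7 4 8)| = 4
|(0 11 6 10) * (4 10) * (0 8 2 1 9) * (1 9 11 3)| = 10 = |(0 3 1 11 6 4 10 8 2 9)|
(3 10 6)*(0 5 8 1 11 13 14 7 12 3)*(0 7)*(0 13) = [5, 11, 2, 10, 4, 8, 7, 12, 1, 9, 6, 0, 3, 14, 13] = (0 5 8 1 11)(3 10 6 7 12)(13 14)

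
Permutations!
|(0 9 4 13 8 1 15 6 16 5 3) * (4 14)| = |(0 9 14 4 13 8 1 15 6 16 5 3)| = 12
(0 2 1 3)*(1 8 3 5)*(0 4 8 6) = (0 2 6)(1 5)(3 4 8) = [2, 5, 6, 4, 8, 1, 0, 7, 3]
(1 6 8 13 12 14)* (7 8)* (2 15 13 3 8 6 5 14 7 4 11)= (1 5 14)(2 15 13 12 7 6 4 11)(3 8)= [0, 5, 15, 8, 11, 14, 4, 6, 3, 9, 10, 2, 7, 12, 1, 13]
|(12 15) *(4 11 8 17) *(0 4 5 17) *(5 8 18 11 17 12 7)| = 4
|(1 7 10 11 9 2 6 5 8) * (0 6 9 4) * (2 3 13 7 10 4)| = 13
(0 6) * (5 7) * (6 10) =(0 10 6)(5 7) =[10, 1, 2, 3, 4, 7, 0, 5, 8, 9, 6]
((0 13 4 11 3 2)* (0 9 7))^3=((0 13 4 11 3 2 9 7))^3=(0 11 9 13 3 7 4 2)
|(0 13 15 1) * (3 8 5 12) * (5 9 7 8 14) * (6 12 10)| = 12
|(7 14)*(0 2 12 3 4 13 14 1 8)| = |(0 2 12 3 4 13 14 7 1 8)| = 10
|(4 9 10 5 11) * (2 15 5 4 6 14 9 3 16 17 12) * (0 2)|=14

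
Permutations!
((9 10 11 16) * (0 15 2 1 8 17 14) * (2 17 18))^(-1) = (0 14 17 15)(1 2 18 8)(9 16 11 10)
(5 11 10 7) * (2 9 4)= (2 9 4)(5 11 10 7)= [0, 1, 9, 3, 2, 11, 6, 5, 8, 4, 7, 10]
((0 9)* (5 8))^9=((0 9)(5 8))^9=(0 9)(5 8)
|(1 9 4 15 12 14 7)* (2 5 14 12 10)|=9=|(1 9 4 15 10 2 5 14 7)|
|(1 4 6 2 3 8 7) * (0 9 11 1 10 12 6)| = 35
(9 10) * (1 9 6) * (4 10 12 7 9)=[0, 4, 2, 3, 10, 5, 1, 9, 8, 12, 6, 11, 7]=(1 4 10 6)(7 9 12)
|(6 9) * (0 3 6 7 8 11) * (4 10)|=|(0 3 6 9 7 8 11)(4 10)|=14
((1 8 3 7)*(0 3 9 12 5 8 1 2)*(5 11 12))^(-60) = ((0 3 7 2)(5 8 9)(11 12))^(-60) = (12)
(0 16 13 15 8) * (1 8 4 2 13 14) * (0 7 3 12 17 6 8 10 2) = (0 16 14 1 10 2 13 15 4)(3 12 17 6 8 7) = [16, 10, 13, 12, 0, 5, 8, 3, 7, 9, 2, 11, 17, 15, 1, 4, 14, 6]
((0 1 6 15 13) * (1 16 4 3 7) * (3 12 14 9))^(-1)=((0 16 4 12 14 9 3 7 1 6 15 13))^(-1)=(0 13 15 6 1 7 3 9 14 12 4 16)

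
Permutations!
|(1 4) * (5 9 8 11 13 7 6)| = 14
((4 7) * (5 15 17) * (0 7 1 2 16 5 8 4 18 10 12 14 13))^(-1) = (0 13 14 12 10 18 7)(1 4 8 17 15 5 16 2)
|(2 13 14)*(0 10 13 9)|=|(0 10 13 14 2 9)|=6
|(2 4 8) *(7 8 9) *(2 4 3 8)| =6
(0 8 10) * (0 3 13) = (0 8 10 3 13) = [8, 1, 2, 13, 4, 5, 6, 7, 10, 9, 3, 11, 12, 0]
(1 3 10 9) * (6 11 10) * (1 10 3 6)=(1 6 11 3)(9 10)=[0, 6, 2, 1, 4, 5, 11, 7, 8, 10, 9, 3]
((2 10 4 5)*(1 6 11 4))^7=(11)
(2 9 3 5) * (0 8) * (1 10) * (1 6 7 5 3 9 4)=(0 8)(1 10 6 7 5 2 4)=[8, 10, 4, 3, 1, 2, 7, 5, 0, 9, 6]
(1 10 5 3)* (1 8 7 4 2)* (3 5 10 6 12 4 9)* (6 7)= (1 7 9 3 8 6 12 4 2)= [0, 7, 1, 8, 2, 5, 12, 9, 6, 3, 10, 11, 4]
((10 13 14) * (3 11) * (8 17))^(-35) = ((3 11)(8 17)(10 13 14))^(-35) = (3 11)(8 17)(10 13 14)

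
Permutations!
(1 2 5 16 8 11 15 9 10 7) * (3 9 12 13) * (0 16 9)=(0 16 8 11 15 12 13 3)(1 2 5 9 10 7)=[16, 2, 5, 0, 4, 9, 6, 1, 11, 10, 7, 15, 13, 3, 14, 12, 8]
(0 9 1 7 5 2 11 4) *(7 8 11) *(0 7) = (0 9 1 8 11 4 7 5 2) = [9, 8, 0, 3, 7, 2, 6, 5, 11, 1, 10, 4]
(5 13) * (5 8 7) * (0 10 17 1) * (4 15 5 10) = (0 4 15 5 13 8 7 10 17 1) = [4, 0, 2, 3, 15, 13, 6, 10, 7, 9, 17, 11, 12, 8, 14, 5, 16, 1]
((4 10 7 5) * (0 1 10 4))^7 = ((0 1 10 7 5))^7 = (0 10 5 1 7)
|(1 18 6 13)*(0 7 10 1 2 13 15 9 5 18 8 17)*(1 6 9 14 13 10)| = 30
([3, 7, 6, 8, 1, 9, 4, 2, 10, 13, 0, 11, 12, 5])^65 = (0 3 8 10)(5 13 9)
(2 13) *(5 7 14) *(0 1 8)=(0 1 8)(2 13)(5 7 14)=[1, 8, 13, 3, 4, 7, 6, 14, 0, 9, 10, 11, 12, 2, 5]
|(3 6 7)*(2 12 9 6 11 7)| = |(2 12 9 6)(3 11 7)| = 12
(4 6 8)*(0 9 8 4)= (0 9 8)(4 6)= [9, 1, 2, 3, 6, 5, 4, 7, 0, 8]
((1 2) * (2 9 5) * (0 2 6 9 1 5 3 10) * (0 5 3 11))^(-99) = ((0 2 3 10 5 6 9 11))^(-99) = (0 6 3 11 5 2 9 10)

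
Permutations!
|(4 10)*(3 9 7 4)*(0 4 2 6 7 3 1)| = 12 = |(0 4 10 1)(2 6 7)(3 9)|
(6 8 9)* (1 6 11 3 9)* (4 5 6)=(1 4 5 6 8)(3 9 11)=[0, 4, 2, 9, 5, 6, 8, 7, 1, 11, 10, 3]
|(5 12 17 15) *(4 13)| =4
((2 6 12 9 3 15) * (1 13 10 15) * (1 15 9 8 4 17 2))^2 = (1 10 3)(2 12 4)(6 8 17)(9 15 13)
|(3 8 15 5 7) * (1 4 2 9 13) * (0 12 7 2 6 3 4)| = 13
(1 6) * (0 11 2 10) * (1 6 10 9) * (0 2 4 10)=(0 11 4 10 2 9 1)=[11, 0, 9, 3, 10, 5, 6, 7, 8, 1, 2, 4]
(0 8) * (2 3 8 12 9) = (0 12 9 2 3 8) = [12, 1, 3, 8, 4, 5, 6, 7, 0, 2, 10, 11, 9]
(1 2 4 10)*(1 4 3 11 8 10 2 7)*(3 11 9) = (1 7)(2 11 8 10 4)(3 9) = [0, 7, 11, 9, 2, 5, 6, 1, 10, 3, 4, 8]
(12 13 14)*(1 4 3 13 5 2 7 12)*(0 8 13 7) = (0 8 13 14 1 4 3 7 12 5 2) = [8, 4, 0, 7, 3, 2, 6, 12, 13, 9, 10, 11, 5, 14, 1]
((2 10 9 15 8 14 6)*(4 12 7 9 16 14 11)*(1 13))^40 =(16)(4 8 9 12 11 15 7)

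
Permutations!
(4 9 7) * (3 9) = [0, 1, 2, 9, 3, 5, 6, 4, 8, 7] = (3 9 7 4)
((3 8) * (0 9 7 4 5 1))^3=(0 4)(1 7)(3 8)(5 9)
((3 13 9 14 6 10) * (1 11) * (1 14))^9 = (1 11 14 6 10 3 13 9) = ((1 11 14 6 10 3 13 9))^9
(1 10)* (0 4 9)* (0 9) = (0 4)(1 10) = [4, 10, 2, 3, 0, 5, 6, 7, 8, 9, 1]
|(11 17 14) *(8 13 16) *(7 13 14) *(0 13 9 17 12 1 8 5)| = 60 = |(0 13 16 5)(1 8 14 11 12)(7 9 17)|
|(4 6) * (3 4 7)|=|(3 4 6 7)|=4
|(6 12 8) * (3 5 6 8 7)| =5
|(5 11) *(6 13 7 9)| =4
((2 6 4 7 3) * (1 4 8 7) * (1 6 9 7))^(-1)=((1 4 6 8)(2 9 7 3))^(-1)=(1 8 6 4)(2 3 7 9)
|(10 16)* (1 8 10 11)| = 5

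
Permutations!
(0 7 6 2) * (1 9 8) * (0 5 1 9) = (0 7 6 2 5 1)(8 9) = [7, 0, 5, 3, 4, 1, 2, 6, 9, 8]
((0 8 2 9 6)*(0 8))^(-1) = (2 8 6 9)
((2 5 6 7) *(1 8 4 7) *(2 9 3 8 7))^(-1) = (1 6 5 2 4 8 3 9 7)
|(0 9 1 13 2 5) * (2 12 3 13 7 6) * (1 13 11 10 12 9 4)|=28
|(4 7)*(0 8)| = |(0 8)(4 7)| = 2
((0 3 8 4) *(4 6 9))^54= ((0 3 8 6 9 4))^54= (9)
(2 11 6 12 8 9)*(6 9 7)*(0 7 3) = [7, 1, 11, 0, 4, 5, 12, 6, 3, 2, 10, 9, 8] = (0 7 6 12 8 3)(2 11 9)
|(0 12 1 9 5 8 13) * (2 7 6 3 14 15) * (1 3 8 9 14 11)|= |(0 12 3 11 1 14 15 2 7 6 8 13)(5 9)|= 12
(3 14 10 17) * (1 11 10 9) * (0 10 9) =(0 10 17 3 14)(1 11 9) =[10, 11, 2, 14, 4, 5, 6, 7, 8, 1, 17, 9, 12, 13, 0, 15, 16, 3]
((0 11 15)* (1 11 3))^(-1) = ((0 3 1 11 15))^(-1) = (0 15 11 1 3)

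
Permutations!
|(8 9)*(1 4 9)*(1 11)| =|(1 4 9 8 11)| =5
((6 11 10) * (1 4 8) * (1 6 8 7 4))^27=((4 7)(6 11 10 8))^27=(4 7)(6 8 10 11)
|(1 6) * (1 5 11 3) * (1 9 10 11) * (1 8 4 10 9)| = 8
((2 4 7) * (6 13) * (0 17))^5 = (0 17)(2 7 4)(6 13)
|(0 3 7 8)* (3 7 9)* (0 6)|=4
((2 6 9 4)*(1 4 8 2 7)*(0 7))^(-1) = (0 4 1 7)(2 8 9 6)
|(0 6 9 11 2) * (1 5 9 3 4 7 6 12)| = |(0 12 1 5 9 11 2)(3 4 7 6)| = 28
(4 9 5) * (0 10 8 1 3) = (0 10 8 1 3)(4 9 5) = [10, 3, 2, 0, 9, 4, 6, 7, 1, 5, 8]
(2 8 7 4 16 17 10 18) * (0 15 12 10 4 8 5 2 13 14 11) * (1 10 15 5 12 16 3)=[5, 10, 12, 1, 3, 2, 6, 8, 7, 9, 18, 0, 15, 14, 11, 16, 17, 4, 13]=(0 5 2 12 15 16 17 4 3 1 10 18 13 14 11)(7 8)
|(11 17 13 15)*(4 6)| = |(4 6)(11 17 13 15)| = 4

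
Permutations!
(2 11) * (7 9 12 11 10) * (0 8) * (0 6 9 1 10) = [8, 10, 0, 3, 4, 5, 9, 1, 6, 12, 7, 2, 11] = (0 8 6 9 12 11 2)(1 10 7)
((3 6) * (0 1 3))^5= (0 1 3 6)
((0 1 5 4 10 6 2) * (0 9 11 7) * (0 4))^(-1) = (0 5 1)(2 6 10 4 7 11 9)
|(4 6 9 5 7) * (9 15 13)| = 7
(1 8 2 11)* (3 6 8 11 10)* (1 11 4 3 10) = (11)(1 4 3 6 8 2) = [0, 4, 1, 6, 3, 5, 8, 7, 2, 9, 10, 11]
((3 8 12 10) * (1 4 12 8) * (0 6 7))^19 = (0 6 7)(1 3 10 12 4) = ((0 6 7)(1 4 12 10 3))^19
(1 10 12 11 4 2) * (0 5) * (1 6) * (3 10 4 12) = [5, 4, 6, 10, 2, 0, 1, 7, 8, 9, 3, 12, 11] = (0 5)(1 4 2 6)(3 10)(11 12)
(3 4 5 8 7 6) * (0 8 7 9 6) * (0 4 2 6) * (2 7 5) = [8, 1, 6, 7, 2, 5, 3, 4, 9, 0] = (0 8 9)(2 6 3 7 4)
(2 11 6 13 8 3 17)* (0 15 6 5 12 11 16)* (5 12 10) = (0 15 6 13 8 3 17 2 16)(5 10)(11 12) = [15, 1, 16, 17, 4, 10, 13, 7, 3, 9, 5, 12, 11, 8, 14, 6, 0, 2]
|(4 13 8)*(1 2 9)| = |(1 2 9)(4 13 8)| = 3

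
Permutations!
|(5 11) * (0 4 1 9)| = 4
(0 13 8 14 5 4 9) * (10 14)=[13, 1, 2, 3, 9, 4, 6, 7, 10, 0, 14, 11, 12, 8, 5]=(0 13 8 10 14 5 4 9)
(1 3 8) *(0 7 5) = [7, 3, 2, 8, 4, 0, 6, 5, 1] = (0 7 5)(1 3 8)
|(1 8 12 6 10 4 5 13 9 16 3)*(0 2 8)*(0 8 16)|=|(0 2 16 3 1 8 12 6 10 4 5 13 9)|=13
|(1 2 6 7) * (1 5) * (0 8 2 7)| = |(0 8 2 6)(1 7 5)| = 12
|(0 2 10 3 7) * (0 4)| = |(0 2 10 3 7 4)| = 6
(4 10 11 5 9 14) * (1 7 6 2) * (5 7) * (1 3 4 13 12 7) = (1 5 9 14 13 12 7 6 2 3 4 10 11) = [0, 5, 3, 4, 10, 9, 2, 6, 8, 14, 11, 1, 7, 12, 13]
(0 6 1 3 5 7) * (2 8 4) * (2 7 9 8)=(0 6 1 3 5 9 8 4 7)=[6, 3, 2, 5, 7, 9, 1, 0, 4, 8]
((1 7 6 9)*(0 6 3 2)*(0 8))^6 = (0 2 7 9)(1 6 8 3)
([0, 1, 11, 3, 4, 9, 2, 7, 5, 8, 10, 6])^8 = (2 6 11)(5 8 9)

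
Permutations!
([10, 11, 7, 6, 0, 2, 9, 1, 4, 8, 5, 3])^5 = (0 1 8 2 6 10 11 4 7 9 5 3)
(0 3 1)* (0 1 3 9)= (0 9)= [9, 1, 2, 3, 4, 5, 6, 7, 8, 0]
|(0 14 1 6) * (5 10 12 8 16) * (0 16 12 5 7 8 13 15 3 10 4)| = |(0 14 1 6 16 7 8 12 13 15 3 10 5 4)| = 14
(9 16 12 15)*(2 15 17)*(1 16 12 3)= (1 16 3)(2 15 9 12 17)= [0, 16, 15, 1, 4, 5, 6, 7, 8, 12, 10, 11, 17, 13, 14, 9, 3, 2]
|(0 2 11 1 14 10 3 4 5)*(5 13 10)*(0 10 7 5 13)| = |(0 2 11 1 14 13 7 5 10 3 4)| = 11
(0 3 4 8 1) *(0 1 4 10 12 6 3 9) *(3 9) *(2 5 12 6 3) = [2, 1, 5, 10, 8, 12, 9, 7, 4, 0, 6, 11, 3] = (0 2 5 12 3 10 6 9)(4 8)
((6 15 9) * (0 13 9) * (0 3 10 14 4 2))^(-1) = ((0 13 9 6 15 3 10 14 4 2))^(-1) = (0 2 4 14 10 3 15 6 9 13)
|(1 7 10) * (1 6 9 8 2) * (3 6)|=|(1 7 10 3 6 9 8 2)|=8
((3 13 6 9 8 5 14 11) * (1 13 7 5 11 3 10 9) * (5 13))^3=(1 3 6 14 13 5 7)(8 9 10 11)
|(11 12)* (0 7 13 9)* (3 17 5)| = 12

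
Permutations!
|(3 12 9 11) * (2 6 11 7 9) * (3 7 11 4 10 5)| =|(2 6 4 10 5 3 12)(7 9 11)| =21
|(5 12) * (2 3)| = 2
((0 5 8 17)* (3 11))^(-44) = (17)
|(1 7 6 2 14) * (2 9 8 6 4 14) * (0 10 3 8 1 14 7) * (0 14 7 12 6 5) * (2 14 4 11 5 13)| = 10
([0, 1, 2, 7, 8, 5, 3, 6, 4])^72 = (8)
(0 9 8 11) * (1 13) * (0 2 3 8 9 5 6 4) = (0 5 6 4)(1 13)(2 3 8 11) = [5, 13, 3, 8, 0, 6, 4, 7, 11, 9, 10, 2, 12, 1]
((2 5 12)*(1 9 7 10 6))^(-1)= ((1 9 7 10 6)(2 5 12))^(-1)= (1 6 10 7 9)(2 12 5)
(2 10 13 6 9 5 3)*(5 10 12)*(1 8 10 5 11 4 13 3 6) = (1 8 10 3 2 12 11 4 13)(5 6 9) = [0, 8, 12, 2, 13, 6, 9, 7, 10, 5, 3, 4, 11, 1]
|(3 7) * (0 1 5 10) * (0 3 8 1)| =6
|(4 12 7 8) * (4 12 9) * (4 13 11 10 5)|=|(4 9 13 11 10 5)(7 8 12)|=6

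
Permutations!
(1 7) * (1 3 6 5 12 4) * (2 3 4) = [0, 7, 3, 6, 1, 12, 5, 4, 8, 9, 10, 11, 2] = (1 7 4)(2 3 6 5 12)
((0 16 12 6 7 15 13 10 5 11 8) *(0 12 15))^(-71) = (0 11 16 8 15 12 13 6 10 7 5)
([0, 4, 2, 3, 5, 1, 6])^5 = (6)(1 5 4)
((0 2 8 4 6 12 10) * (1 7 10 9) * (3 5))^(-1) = (0 10 7 1 9 12 6 4 8 2)(3 5)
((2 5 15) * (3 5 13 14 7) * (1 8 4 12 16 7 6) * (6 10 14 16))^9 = ((1 8 4 12 6)(2 13 16 7 3 5 15)(10 14))^9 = (1 6 12 4 8)(2 16 3 15 13 7 5)(10 14)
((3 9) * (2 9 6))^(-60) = (9)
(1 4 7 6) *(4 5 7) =(1 5 7 6) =[0, 5, 2, 3, 4, 7, 1, 6]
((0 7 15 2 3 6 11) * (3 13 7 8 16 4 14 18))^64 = (0 8 16 4 14 18 3 6 11)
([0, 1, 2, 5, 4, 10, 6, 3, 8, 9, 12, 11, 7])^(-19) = (3 5 10 12 7)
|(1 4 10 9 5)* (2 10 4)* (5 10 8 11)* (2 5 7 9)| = 6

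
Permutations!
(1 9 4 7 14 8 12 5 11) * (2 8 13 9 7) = (1 7 14 13 9 4 2 8 12 5 11) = [0, 7, 8, 3, 2, 11, 6, 14, 12, 4, 10, 1, 5, 9, 13]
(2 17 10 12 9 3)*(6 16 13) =(2 17 10 12 9 3)(6 16 13) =[0, 1, 17, 2, 4, 5, 16, 7, 8, 3, 12, 11, 9, 6, 14, 15, 13, 10]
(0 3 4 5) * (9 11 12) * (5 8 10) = (0 3 4 8 10 5)(9 11 12) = [3, 1, 2, 4, 8, 0, 6, 7, 10, 11, 5, 12, 9]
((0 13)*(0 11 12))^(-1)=(0 12 11 13)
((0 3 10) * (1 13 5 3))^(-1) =((0 1 13 5 3 10))^(-1) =(0 10 3 5 13 1)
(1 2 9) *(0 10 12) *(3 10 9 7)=(0 9 1 2 7 3 10 12)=[9, 2, 7, 10, 4, 5, 6, 3, 8, 1, 12, 11, 0]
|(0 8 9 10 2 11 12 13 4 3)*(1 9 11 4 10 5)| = |(0 8 11 12 13 10 2 4 3)(1 9 5)| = 9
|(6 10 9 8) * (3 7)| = 4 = |(3 7)(6 10 9 8)|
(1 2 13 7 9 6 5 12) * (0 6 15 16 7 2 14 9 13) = (0 6 5 12 1 14 9 15 16 7 13 2) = [6, 14, 0, 3, 4, 12, 5, 13, 8, 15, 10, 11, 1, 2, 9, 16, 7]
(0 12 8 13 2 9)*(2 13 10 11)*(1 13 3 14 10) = (0 12 8 1 13 3 14 10 11 2 9) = [12, 13, 9, 14, 4, 5, 6, 7, 1, 0, 11, 2, 8, 3, 10]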